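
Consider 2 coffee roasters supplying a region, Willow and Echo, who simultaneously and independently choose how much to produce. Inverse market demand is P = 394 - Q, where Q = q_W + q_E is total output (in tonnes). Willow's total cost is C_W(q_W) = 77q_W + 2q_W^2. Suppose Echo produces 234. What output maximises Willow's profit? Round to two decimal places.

13.83

With the rival's output fixed at 234, Willow's profit is π_W = (394 - 234 - q_W)q_W - (77q_W + 2q_W²) = (160 - q_W)q_W - (77q_W + 2q_W²).
∂π_W/∂q_W = 83 - 6q_W = 0, so q_W = 83/6.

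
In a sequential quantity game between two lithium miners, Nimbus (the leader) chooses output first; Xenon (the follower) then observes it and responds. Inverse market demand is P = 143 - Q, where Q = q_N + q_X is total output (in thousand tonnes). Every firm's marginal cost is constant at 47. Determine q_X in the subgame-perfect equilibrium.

24

Solve by backward induction. Given q_N, the follower Xenon maximises π_X = (143 - q_N - q_X)q_X - 47q_X.
Follower FOC: 96 - q_N - 2q_X = 0, so q_X(q_N) = (96 - q_N)/2.
The leader anticipates this reaction. Substituting into P = 143 - Q gives P = 95 - (1/2)q_N, so π_N = (95 - (1/2)q_N)q_N - 47q_N.
The leader's first-order condition 48 - q_N = 0 yields q_N = 48.
Then q_X = (96 - 48)/2 = 24.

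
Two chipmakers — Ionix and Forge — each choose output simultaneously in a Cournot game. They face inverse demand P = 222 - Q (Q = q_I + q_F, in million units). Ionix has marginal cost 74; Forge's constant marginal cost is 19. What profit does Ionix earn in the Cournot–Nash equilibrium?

Ionix's profit: π_I = (222 - Q)q_I - (74q_I). Setting ∂π_I/∂q_I = 0: 148 - 2q_I - (q_F) = 0.
Forge's profit: π_F = (222 - Q)q_F - (19q_F). Setting ∂π_F/∂q_F = 0: 203 - 2q_F - (q_I) = 0.
Rearranging gives the reaction functions q_I = (148 - q_F)/2 and q_F = (203 - q_I)/2.
Substituting one into the other gives q_I = 31 and q_F = 86.
Price P = 222 - 117 = 105.
Ionix's profit: (105 - 74)·31 = 961.

961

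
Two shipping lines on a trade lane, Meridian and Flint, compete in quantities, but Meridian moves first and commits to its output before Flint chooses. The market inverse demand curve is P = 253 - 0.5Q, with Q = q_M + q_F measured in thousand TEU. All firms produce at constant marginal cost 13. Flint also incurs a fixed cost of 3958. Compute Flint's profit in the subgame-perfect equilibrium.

3242

The follower Flint best-responds to any q_M: π_F = (253 - 0.5Q)q_F - 13q_F.
∂π_F/∂q_F = 240 - (1/2)q_M - q_F = 0 gives the reaction function q_F = (240 - (1/2)q_M).
Meridian substitutes q_F(q_M) into its own profit: π_M = q_M(253 - (1/2)q_M - (240 - (1/2)q_M)/2) - 13q_M = (133 - (1/4)q_M)q_M - 13q_M.
The leader's first-order condition 120 - (1/2)q_M = 0 yields q_M = 240.
Then q_F = (240 - (1/2)·240) = 120.
Price P = 253 - (1/2)·360 = 73.
Flint's profit: (73 - 13)·120 - 3958 = 3242.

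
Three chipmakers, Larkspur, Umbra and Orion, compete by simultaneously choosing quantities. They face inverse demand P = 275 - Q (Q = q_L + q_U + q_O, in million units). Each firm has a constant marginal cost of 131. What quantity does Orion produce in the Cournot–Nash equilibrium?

A representative firm's profit is π_i = q_i(275 - Q) - 131q_i.
Setting ∂π_i/∂q_i = 0 with rivals' quantities fixed: 144 - 2q_i - Σ_{j≠i} q_j = 0.
With identical firms every q_j equals q_i, so Σ_{j≠i} q_j = 2q_i and 144 = 4q_i, giving q_i = 36.

36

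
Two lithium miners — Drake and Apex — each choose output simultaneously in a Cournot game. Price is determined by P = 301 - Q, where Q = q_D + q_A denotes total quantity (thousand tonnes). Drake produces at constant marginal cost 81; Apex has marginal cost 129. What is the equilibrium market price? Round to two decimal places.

170.33

Drake's profit: π_D = (301 - Q)q_D - (81q_D). Setting ∂π_D/∂q_D = 0: 220 - 2q_D - (q_A) = 0.
Apex's first-order condition: 172 - 2q_A - (q_D) = 0.
So q_D = (220 - q_A)/2 and q_A = (172 - q_D)/2.
Substituting one into the other gives q_D = 268/3 and q_A = 124/3.
Total output Q = 392/3, so price P = 301 - 392/3 = 511/3.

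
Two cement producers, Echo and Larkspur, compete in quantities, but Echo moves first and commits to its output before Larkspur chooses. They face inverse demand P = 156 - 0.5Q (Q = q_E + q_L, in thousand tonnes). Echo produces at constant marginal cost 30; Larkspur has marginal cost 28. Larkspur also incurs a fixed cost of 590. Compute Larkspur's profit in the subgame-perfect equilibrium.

1588

Solve by backward induction. Given q_E, the follower Larkspur maximises π_L = (156 - (1/2)q_E - (1/2)q_L)q_L - 28q_L.
Setting the follower's marginal profit to zero, 128 - (1/2)q_E - q_L = 0, i.e. q_L = (128 - (1/2)q_E).
Echo substitutes q_L(q_E) into its own profit: π_E = q_E(156 - (1/2)q_E - (128 - (1/2)q_E)/2) - 30q_E = (92 - (1/4)q_E)q_E - 30q_E.
Maximising: ∂π_E/∂q_E = 62 - (1/2)q_E = 0, giving q_E = 124.
Then q_L = (128 - (1/2)·124) = 66.
Price P = 156 - (1/2)·190 = 61.
Larkspur's profit: (61 - 28)·66 - 590 = 1588.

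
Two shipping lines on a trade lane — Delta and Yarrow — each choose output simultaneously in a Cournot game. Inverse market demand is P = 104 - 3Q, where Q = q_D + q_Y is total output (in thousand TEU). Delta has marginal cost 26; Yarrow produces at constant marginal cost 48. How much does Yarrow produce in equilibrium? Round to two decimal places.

Delta's profit: π_D = (104 - 3Q)q_D - (26q_D). Setting ∂π_D/∂q_D = 0: 78 - 6q_D - 3(q_Y) = 0.
Yarrow's profit: π_Y = (104 - 3Q)q_Y - (48q_Y). Setting ∂π_Y/∂q_Y = 0: 56 - 6q_Y - 3(q_D) = 0.
So q_D = (78 - 3q_Y)/6 and q_Y = (56 - 3q_D)/6.
Solving the pair: q_D = 100/9, q_Y = 34/9.

3.78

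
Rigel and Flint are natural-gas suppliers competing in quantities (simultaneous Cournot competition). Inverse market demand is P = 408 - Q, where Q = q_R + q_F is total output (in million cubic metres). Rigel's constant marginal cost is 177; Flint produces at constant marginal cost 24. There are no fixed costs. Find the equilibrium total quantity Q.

Rigel's profit: π_R = (408 - Q)q_R - (177q_R). Setting ∂π_R/∂q_R = 0: 231 - 2q_R - (q_F) = 0.
Flint's first-order condition: 384 - 2q_F - (q_R) = 0.
Rearranging gives the reaction functions q_R = (231 - q_F)/2 and q_F = (384 - q_R)/2.
Substituting one into the other gives q_R = 26 and q_F = 179.
Total output Q = 26 + 179 = 205.

205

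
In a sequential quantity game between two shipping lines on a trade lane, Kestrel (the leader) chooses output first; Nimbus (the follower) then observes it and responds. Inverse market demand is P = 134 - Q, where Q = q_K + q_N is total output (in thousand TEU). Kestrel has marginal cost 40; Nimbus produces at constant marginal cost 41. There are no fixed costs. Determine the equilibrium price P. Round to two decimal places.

63.75

The follower Nimbus best-responds to any q_K: π_N = (134 - Q)q_N - 41q_N.
∂π_N/∂q_N = 93 - q_K - 2q_N = 0 gives the reaction function q_N = (93 - q_K)/2.
The leader anticipates this reaction. Substituting into P = 134 - Q gives P = 175/2 - (1/2)q_K, so π_K = (175/2 - (1/2)q_K)q_K - 40q_K.
Maximising: ∂π_K/∂q_K = 95/2 - q_K = 0, giving q_K = 95/2.
Then q_N = (93 - 95/2)/2 = 91/4.
Total output Q = 281/4, so price P = 134 - 281/4 = 255/4.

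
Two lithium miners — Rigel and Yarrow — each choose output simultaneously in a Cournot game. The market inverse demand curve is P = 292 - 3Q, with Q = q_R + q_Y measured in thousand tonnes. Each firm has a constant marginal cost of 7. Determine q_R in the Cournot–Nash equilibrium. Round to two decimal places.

Each firm earns π_i = (292 - 3Q)q_i - 7q_i.
First-order condition (treating rivals' output as given): 285 - 6q_i - 3q_j = 0.
By symmetry each firm produces the same amount; substituting q_j = q_i yields q_i = 285/9 = 95/3.

31.67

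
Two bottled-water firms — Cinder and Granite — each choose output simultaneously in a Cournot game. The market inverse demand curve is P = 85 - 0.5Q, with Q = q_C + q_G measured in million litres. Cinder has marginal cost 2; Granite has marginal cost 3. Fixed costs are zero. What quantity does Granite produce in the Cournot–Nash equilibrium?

54

Cinder's profit: π_C = (85 - 0.5Q)q_C - (2q_C). Setting ∂π_C/∂q_C = 0: 83 - q_C - (1/2)(q_G) = 0.
Granite's first-order condition: 82 - q_G - (1/2)(q_C) = 0.
Rearranging gives the reaction functions q_C = (83 - (1/2)q_G) and q_G = (82 - (1/2)q_C).
Solving the pair: q_C = 56, q_G = 54.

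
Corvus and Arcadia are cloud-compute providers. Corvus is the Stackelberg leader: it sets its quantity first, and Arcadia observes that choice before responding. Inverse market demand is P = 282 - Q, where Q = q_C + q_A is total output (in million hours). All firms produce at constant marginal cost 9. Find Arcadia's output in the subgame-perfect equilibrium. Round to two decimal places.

68.25

Solve by backward induction. Given q_C, the follower Arcadia maximises π_A = (282 - q_C - q_A)q_A - 9q_A.
∂π_A/∂q_A = 273 - q_C - 2q_A = 0 gives the reaction function q_A = (273 - q_C)/2.
Corvus substitutes q_A(q_C) into its own profit: π_C = q_C(282 - q_C - (273 - q_C)/2) - 9q_C = (291/2 - (1/2)q_C)q_C - 9q_C.
The leader's first-order condition 273/2 - q_C = 0 yields q_C = 273/2.
Then q_A = (273 - 273/2)/2 = 273/4.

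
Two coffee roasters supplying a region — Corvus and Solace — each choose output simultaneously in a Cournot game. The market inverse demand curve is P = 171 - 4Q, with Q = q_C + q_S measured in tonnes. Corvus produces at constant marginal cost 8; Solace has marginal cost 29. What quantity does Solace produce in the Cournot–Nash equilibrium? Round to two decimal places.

10.08

Corvus's profit: π_C = (171 - 4Q)q_C - (8q_C). Setting ∂π_C/∂q_C = 0: 163 - 8q_C - 4(q_S) = 0.
Solace's first-order condition: 142 - 8q_S - 4(q_C) = 0.
So q_C = (163 - 4q_S)/8 and q_S = (142 - 4q_C)/8.
Substituting one into the other gives q_C = 46/3 and q_S = 121/12.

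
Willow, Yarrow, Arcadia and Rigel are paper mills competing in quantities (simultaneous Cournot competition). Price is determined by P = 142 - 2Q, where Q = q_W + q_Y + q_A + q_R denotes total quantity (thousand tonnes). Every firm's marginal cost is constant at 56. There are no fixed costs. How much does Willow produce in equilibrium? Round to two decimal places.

8.60

Each firm earns π_i = (142 - 2Q)q_i - 56q_i.
Setting ∂π_i/∂q_i = 0 with rivals' quantities fixed: 86 - 4q_i - 2·Σ_{j≠i} q_j = 0.
With identical firms every q_j equals q_i, so Σ_{j≠i} q_j = 3q_i and 86 = 10q_i, giving q_i = 43/5.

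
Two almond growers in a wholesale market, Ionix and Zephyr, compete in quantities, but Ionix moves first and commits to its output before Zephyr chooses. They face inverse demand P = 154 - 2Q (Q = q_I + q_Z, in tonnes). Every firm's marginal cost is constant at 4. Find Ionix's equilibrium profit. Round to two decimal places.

The follower Zephyr best-responds to any q_I: π_Z = (154 - 2Q)q_Z - 4q_Z.
Follower FOC: 150 - 2q_I - 4q_Z = 0, so q_Z(q_I) = (150 - 2q_I)/4.
The leader anticipates this reaction. Substituting into P = 154 - 2Q gives P = 79 - q_I, so π_I = (79 - q_I)q_I - 4q_I.
The leader's first-order condition 75 - 2q_I = 0 yields q_I = 75/2.
Then q_Z = (150 - 2·(75/2))/4 = 75/4.
Price P = 154 - 2·(225/4) = 83/2.
Ionix's profit: (83/2 - 4)·(75/2) = 1406.2500.

1406.25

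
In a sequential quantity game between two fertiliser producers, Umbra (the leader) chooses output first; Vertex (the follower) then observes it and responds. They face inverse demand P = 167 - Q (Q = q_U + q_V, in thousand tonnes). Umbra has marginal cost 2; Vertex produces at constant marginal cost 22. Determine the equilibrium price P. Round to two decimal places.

Solve by backward induction. Given q_U, the follower Vertex maximises π_V = (167 - q_U - q_V)q_V - 22q_V.
∂π_V/∂q_V = 145 - q_U - 2q_V = 0 gives the reaction function q_V = (145 - q_U)/2.
The leader anticipates this reaction. Substituting into P = 167 - Q gives P = 189/2 - (1/2)q_U, so π_U = (189/2 - (1/2)q_U)q_U - 2q_U.
The leader's first-order condition 185/2 - q_U = 0 yields q_U = 185/2.
Then q_V = (145 - 185/2)/2 = 105/4.
Total output Q = 475/4, so price P = 167 - 475/4 = 193/4.

48.25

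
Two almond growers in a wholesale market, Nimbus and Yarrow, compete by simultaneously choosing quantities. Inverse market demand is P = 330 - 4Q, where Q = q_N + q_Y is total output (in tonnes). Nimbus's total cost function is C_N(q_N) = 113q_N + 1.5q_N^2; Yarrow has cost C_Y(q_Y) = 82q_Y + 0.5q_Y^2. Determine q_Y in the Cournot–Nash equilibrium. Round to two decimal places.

Nimbus's profit: π_N = (330 - 4Q)q_N - (113q_N + (3/2)q_N²). Setting ∂π_N/∂q_N = 0: 217 - 11q_N - 4(q_Y) = 0.
Yarrow's first-order condition: 248 - 9q_Y - 4(q_N) = 0.
Best responses: q_N = (217 - 4q_Y)/11, q_Y = (248 - 4q_N)/9.
Substituting one into the other gives q_N = 961/83 and q_Y = 1860/83.

22.41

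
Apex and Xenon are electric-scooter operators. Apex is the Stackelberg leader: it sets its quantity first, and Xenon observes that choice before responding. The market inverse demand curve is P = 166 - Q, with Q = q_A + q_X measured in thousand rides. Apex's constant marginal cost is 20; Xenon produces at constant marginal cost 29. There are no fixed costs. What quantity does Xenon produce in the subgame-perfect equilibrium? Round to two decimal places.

The follower Xenon best-responds to any q_A: π_X = (166 - Q)q_X - 29q_X.
Follower FOC: 137 - q_A - 2q_X = 0, so q_X(q_A) = (137 - q_A)/2.
Apex substitutes q_X(q_A) into its own profit: π_A = q_A(166 - q_A - (137 - q_A)/2) - 20q_A = (195/2 - (1/2)q_A)q_A - 20q_A.
Maximising: ∂π_A/∂q_A = 155/2 - q_A = 0, giving q_A = 155/2.
Then q_X = (137 - 155/2)/2 = 119/4.

29.75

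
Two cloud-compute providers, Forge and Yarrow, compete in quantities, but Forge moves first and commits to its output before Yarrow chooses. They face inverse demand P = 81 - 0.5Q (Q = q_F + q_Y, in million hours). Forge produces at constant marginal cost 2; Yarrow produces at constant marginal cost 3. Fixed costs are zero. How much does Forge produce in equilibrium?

The follower Yarrow best-responds to any q_F: π_Y = (81 - 0.5Q)q_Y - 3q_Y.
Setting the follower's marginal profit to zero, 78 - (1/2)q_F - q_Y = 0, i.e. q_Y = (78 - (1/2)q_F).
Forge substitutes q_Y(q_F) into its own profit: π_F = q_F(81 - (1/2)q_F - (78 - (1/2)q_F)/2) - 2q_F = (42 - (1/4)q_F)q_F - 2q_F.
The leader's first-order condition 40 - (1/2)q_F = 0 yields q_F = 80.
Then q_Y = (78 - (1/2)·80) = 38.

80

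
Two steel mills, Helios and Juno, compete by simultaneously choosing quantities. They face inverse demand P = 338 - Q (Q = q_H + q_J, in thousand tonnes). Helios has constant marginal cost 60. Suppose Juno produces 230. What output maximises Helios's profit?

24

With the rival's output fixed at 230, Helios's profit is π_H = (338 - 230 - q_H)q_H - (60q_H) = (108 - q_H)q_H - (60q_H).
∂π_H/∂q_H = 48 - 2q_H = 0, so q_H = 24.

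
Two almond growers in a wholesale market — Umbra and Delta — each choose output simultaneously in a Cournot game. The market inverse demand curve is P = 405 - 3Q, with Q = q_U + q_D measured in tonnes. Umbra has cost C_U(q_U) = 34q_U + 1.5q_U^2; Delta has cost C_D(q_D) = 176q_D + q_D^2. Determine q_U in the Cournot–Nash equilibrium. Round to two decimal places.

Umbra's profit: π_U = (405 - 3Q)q_U - (34q_U + (3/2)q_U²). Setting ∂π_U/∂q_U = 0: 371 - 9q_U - 3(q_D) = 0.
Delta's profit: π_D = (405 - 3Q)q_D - (176q_D + q_D²). Setting ∂π_D/∂q_D = 0: 229 - 8q_D - 3(q_U) = 0.
So q_U = (371 - 3q_D)/9 and q_D = (229 - 3q_U)/8.
Substituting one into the other gives q_U = 36.2063 and q_D = 316/21.

36.21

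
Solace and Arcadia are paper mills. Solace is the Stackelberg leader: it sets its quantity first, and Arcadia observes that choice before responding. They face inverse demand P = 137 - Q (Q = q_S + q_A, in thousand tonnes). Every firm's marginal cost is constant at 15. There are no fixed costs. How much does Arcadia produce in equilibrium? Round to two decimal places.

The follower Arcadia best-responds to any q_S: π_A = (137 - Q)q_A - 15q_A.
Setting the follower's marginal profit to zero, 122 - q_S - 2q_A = 0, i.e. q_A = (122 - q_S)/2.
Solace substitutes q_A(q_S) into its own profit: π_S = q_S(137 - q_S - (122 - q_S)/2) - 15q_S = (76 - (1/2)q_S)q_S - 15q_S.
Maximising: ∂π_S/∂q_S = 61 - q_S = 0, giving q_S = 61.
Then q_A = (122 - 61)/2 = 61/2.

30.50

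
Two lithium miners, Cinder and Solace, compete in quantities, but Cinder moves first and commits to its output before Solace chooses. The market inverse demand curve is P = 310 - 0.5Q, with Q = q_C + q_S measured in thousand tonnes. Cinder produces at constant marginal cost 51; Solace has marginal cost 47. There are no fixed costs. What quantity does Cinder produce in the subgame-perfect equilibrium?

Solve by backward induction. Given q_C, the follower Solace maximises π_S = (310 - (1/2)q_C - (1/2)q_S)q_S - 47q_S.
Follower FOC: 263 - (1/2)q_C - q_S = 0, so q_S(q_C) = (263 - (1/2)q_C).
Cinder substitutes q_S(q_C) into its own profit: π_C = q_C(310 - (1/2)q_C - (263 - (1/2)q_C)/2) - 51q_C = (357/2 - (1/4)q_C)q_C - 51q_C.
Maximising: ∂π_C/∂q_C = 255/2 - (1/2)q_C = 0, giving q_C = 255.
Then q_S = (263 - (1/2)·255) = 271/2.

255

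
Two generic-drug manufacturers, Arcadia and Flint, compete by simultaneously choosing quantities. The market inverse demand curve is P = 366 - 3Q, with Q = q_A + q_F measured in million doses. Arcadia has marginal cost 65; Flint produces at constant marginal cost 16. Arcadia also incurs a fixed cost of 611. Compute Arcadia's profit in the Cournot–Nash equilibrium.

Arcadia's profit: π_A = (366 - 3Q)q_A - (65q_A). Setting ∂π_A/∂q_A = 0: 301 - 6q_A - 3(q_F) = 0.
Flint's profit: π_F = (366 - 3Q)q_F - (16q_F). Setting ∂π_F/∂q_F = 0: 350 - 6q_F - 3(q_A) = 0.
Best responses: q_A = (301 - 3q_F)/6, q_F = (350 - 3q_A)/6.
Substituting one into the other gives q_A = 28 and q_F = 133/3.
Price P = 366 - 3·(217/3) = 149.
Arcadia's profit: (149 - 65)·28 - 611 = 1741.

1741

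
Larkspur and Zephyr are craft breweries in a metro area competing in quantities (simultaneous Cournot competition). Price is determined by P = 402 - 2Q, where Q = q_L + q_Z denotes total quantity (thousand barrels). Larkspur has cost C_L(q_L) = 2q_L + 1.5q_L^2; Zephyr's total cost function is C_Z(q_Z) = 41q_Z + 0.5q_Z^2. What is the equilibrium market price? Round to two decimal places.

208.13

Larkspur's profit: π_L = (402 - 2Q)q_L - (2q_L + (3/2)q_L²). Setting ∂π_L/∂q_L = 0: 400 - 7q_L - 2(q_Z) = 0.
Zephyr's profit: π_Z = (402 - 2Q)q_Z - (41q_Z + (1/2)q_Z²). Setting ∂π_Z/∂q_Z = 0: 361 - 5q_Z - 2(q_L) = 0.
Rearranging gives the reaction functions q_L = (400 - 2q_Z)/7 and q_Z = (361 - 2q_L)/5.
Substituting one into the other gives q_L = 1278/31 and q_Z = 1727/31.
Total output Q = 96.9355, so price P = 402 - 2·96.9355 = 208.1290.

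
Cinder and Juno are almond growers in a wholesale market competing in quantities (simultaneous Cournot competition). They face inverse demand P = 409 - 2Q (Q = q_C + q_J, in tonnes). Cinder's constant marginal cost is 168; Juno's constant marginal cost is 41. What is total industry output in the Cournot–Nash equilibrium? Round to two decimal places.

Cinder's profit: π_C = (409 - 2Q)q_C - (168q_C). Setting ∂π_C/∂q_C = 0: 241 - 4q_C - 2(q_J) = 0.
Juno's profit: π_J = (409 - 2Q)q_J - (41q_J). Setting ∂π_J/∂q_J = 0: 368 - 4q_J - 2(q_C) = 0.
Best responses: q_C = (241 - 2q_J)/4, q_J = (368 - 2q_C)/4.
Solving the pair: q_C = 19, q_J = 165/2.
Total output Q = 19 + 165/2 = 203/2.

101.50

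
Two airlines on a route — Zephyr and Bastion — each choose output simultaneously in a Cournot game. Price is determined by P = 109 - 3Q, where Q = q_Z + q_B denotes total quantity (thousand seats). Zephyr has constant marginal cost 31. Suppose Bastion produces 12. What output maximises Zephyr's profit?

7

With the rival's output fixed at 12, Zephyr's profit is π_Z = (109 - 3·12 - 3q_Z)q_Z - (31q_Z) = (73 - 3q_Z)q_Z - (31q_Z).
∂π_Z/∂q_Z = 42 - 6q_Z = 0, so q_Z = 7.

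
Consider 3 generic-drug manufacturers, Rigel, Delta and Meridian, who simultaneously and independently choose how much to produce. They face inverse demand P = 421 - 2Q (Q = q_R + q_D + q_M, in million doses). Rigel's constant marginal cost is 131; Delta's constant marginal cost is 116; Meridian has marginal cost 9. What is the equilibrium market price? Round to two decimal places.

Rigel's profit: π_R = (421 - 2Q)q_R - (131q_R). Setting ∂π_R/∂q_R = 0: 290 - 4q_R - 2(q_D + q_M) = 0.
Delta's first-order condition: 305 - 4q_D - 2(q_R + q_M) = 0.
Meridian's first-order condition: 412 - 4q_M - 2(q_R + q_D) = 0.
Adding the 3 first-order conditions: 1007 − 8Q = 0, so Q = 1007/8.
Back-substituting: q_R = (290 − 1007/4)/2 = 153/8, q_D = (305 − 1007/4)/2 = 213/8, q_M = (412 − 1007/4)/2 = 641/8.
Total output Q = 1007/8, so price P = 421 - 2·(1007/8) = 677/4.

169.25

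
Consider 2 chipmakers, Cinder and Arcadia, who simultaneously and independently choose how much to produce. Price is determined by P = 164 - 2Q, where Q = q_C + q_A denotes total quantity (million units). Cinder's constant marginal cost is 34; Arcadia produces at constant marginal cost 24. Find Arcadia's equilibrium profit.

1250

Cinder's profit: π_C = (164 - 2Q)q_C - (34q_C). Setting ∂π_C/∂q_C = 0: 130 - 4q_C - 2(q_A) = 0.
Arcadia's first-order condition: 140 - 4q_A - 2(q_C) = 0.
So q_C = (130 - 2q_A)/4 and q_A = (140 - 2q_C)/4.
Solving the pair: q_C = 20, q_A = 25.
Price P = 164 - 2·45 = 74.
Arcadia's profit: (74 - 24)·25 = 1250.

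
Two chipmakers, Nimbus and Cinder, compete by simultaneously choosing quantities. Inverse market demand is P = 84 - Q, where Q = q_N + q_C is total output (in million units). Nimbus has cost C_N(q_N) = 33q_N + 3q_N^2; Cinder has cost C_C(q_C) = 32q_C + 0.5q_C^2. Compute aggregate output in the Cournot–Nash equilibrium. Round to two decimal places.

Nimbus's profit: π_N = (84 - Q)q_N - (33q_N + 3q_N²). Setting ∂π_N/∂q_N = 0: 51 - 8q_N - (q_C) = 0.
Cinder's first-order condition: 52 - 3q_C - (q_N) = 0.
Rearranging gives the reaction functions q_N = (51 - q_C)/8 and q_C = (52 - q_N)/3.
Substituting one into the other gives q_N = 101/23 and q_C = 365/23.
Total output Q = 101/23 + 365/23 = 466/23.

20.26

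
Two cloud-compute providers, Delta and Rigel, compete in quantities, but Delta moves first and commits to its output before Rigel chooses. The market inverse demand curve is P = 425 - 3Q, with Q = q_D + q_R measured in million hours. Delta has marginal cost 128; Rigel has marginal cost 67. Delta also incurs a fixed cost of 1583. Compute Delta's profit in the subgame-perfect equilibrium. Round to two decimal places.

737.67

Solve by backward induction. Given q_D, the follower Rigel maximises π_R = (425 - 3q_D - 3q_R)q_R - 67q_R.
Follower FOC: 358 - 3q_D - 6q_R = 0, so q_R(q_D) = (358 - 3q_D)/6.
Delta substitutes q_R(q_D) into its own profit: π_D = q_D(425 - 3q_D - (358 - 3q_D)/2) - 128q_D = (246 - (3/2)q_D)q_D - 128q_D.
Maximising: ∂π_D/∂q_D = 118 - 3q_D = 0, giving q_D = 118/3.
Then q_R = (358 - 3·(118/3))/6 = 40.
Price P = 425 - 3·(238/3) = 187.
Delta's profit: (187 - 128)·(118/3) - 1583 = 737.6667.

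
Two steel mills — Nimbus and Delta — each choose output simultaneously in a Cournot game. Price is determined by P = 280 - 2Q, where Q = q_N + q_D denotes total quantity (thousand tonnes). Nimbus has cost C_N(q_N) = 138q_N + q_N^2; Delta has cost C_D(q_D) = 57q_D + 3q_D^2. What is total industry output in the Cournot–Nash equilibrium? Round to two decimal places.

36.21

Nimbus's profit: π_N = (280 - 2Q)q_N - (138q_N + q_N²). Setting ∂π_N/∂q_N = 0: 142 - 6q_N - 2(q_D) = 0.
Delta's profit: π_D = (280 - 2Q)q_D - (57q_D + 3q_D²). Setting ∂π_D/∂q_D = 0: 223 - 10q_D - 2(q_N) = 0.
Best responses: q_N = (142 - 2q_D)/6, q_D = (223 - 2q_N)/10.
Substituting one into the other gives q_N = 487/28 and q_D = 527/28.
Total output Q = 487/28 + 527/28 = 507/14.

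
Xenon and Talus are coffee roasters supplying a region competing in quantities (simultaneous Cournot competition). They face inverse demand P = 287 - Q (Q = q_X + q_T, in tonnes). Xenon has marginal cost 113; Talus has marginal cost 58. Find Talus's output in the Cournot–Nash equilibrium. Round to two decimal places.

Xenon's profit: π_X = (287 - Q)q_X - (113q_X). Setting ∂π_X/∂q_X = 0: 174 - 2q_X - (q_T) = 0.
Talus's profit: π_T = (287 - Q)q_T - (58q_T). Setting ∂π_T/∂q_T = 0: 229 - 2q_T - (q_X) = 0.
Best responses: q_X = (174 - q_T)/2, q_T = (229 - q_X)/2.
Solving the pair: q_X = 119/3, q_T = 284/3.

94.67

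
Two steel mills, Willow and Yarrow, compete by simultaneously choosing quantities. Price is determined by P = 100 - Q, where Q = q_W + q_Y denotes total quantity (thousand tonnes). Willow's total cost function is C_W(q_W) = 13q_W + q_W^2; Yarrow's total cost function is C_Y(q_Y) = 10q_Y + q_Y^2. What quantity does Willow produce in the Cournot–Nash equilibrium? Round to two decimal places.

17.20

Willow's profit: π_W = (100 - Q)q_W - (13q_W + q_W²). Setting ∂π_W/∂q_W = 0: 87 - 4q_W - (q_Y) = 0.
Yarrow's first-order condition: 90 - 4q_Y - (q_W) = 0.
So q_W = (87 - q_Y)/4 and q_Y = (90 - q_W)/4.
Substituting one into the other gives q_W = 86/5 and q_Y = 91/5.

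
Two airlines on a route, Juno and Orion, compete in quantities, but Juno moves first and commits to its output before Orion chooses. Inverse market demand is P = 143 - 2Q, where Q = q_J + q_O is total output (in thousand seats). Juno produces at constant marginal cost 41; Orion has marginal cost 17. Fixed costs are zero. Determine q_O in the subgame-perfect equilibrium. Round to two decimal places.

The follower Orion best-responds to any q_J: π_O = (143 - 2Q)q_O - 17q_O.
Follower FOC: 126 - 2q_J - 4q_O = 0, so q_O(q_J) = (126 - 2q_J)/4.
Juno substitutes q_O(q_J) into its own profit: π_J = q_J(143 - 2q_J - (126 - 2q_J)/2) - 41q_J = (80 - q_J)q_J - 41q_J.
Maximising: ∂π_J/∂q_J = 39 - 2q_J = 0, giving q_J = 39/2.
Then q_O = (126 - 2·(39/2))/4 = 87/4.

21.75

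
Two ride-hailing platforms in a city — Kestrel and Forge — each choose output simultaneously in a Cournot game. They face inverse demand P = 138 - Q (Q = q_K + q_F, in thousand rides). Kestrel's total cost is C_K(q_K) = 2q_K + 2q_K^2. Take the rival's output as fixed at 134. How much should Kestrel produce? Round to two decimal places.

0.33

With the rival's output fixed at 134, Kestrel's profit is π_K = (138 - 134 - q_K)q_K - (2q_K + 2q_K²) = (4 - q_K)q_K - (2q_K + 2q_K²).
∂π_K/∂q_K = 2 - 6q_K = 0, so q_K = 1/3.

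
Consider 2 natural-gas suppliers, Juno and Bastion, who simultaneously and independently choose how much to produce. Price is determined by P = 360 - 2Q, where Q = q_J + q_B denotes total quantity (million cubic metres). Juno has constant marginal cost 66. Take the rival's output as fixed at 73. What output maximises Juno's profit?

With the rival's output fixed at 73, Juno's profit is π_J = (360 - 2·73 - 2q_J)q_J - (66q_J) = (214 - 2q_J)q_J - (66q_J).
∂π_J/∂q_J = 148 - 4q_J = 0, so q_J = 37.

37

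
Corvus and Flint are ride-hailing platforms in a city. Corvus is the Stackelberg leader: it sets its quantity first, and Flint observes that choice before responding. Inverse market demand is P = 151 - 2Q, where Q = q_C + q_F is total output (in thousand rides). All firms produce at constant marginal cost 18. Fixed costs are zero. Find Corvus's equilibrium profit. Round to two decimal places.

1105.56

The follower Flint best-responds to any q_C: π_F = (151 - 2Q)q_F - 18q_F.
Follower FOC: 133 - 2q_C - 4q_F = 0, so q_F(q_C) = (133 - 2q_C)/4.
Corvus substitutes q_F(q_C) into its own profit: π_C = q_C(151 - 2q_C - (133 - 2q_C)/2) - 18q_C = (169/2 - q_C)q_C - 18q_C.
The leader's first-order condition 133/2 - 2q_C = 0 yields q_C = 133/4.
Then q_F = (133 - 2·(133/4))/4 = 133/8.
Price P = 151 - 2·(399/8) = 205/4.
Corvus's profit: (205/4 - 18)·(133/4) = 1105.5625.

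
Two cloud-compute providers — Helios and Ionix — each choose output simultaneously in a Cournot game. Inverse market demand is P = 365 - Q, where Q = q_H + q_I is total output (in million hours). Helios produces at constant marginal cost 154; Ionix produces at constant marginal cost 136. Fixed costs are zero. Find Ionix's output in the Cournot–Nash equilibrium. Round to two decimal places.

82.33

Helios's profit: π_H = (365 - Q)q_H - (154q_H). Setting ∂π_H/∂q_H = 0: 211 - 2q_H - (q_I) = 0.
Ionix's profit: π_I = (365 - Q)q_I - (136q_I). Setting ∂π_I/∂q_I = 0: 229 - 2q_I - (q_H) = 0.
Best responses: q_H = (211 - q_I)/2, q_I = (229 - q_H)/2.
Solving the pair: q_H = 193/3, q_I = 247/3.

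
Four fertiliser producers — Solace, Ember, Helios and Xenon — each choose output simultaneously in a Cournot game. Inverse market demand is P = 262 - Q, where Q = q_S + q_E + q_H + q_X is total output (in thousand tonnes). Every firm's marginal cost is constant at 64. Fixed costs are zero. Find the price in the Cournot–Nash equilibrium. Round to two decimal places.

103.60

Each firm earns π_i = (262 - Q)q_i - 64q_i.
First-order condition (treating rivals' output as given): 198 - 2q_i - Σ_{j≠i} q_j = 0.
With identical firms every q_j equals q_i, so Σ_{j≠i} q_j = 3q_i and 198 = 5q_i, giving q_i = 198/5.
Total output Q = 792/5, so price P = 262 - 792/5 = 518/5.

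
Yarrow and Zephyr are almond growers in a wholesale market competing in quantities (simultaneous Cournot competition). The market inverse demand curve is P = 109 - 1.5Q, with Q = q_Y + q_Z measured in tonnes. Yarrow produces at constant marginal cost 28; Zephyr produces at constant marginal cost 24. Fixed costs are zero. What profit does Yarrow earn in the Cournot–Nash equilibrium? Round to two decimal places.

Yarrow's profit: π_Y = (109 - 1.5Q)q_Y - (28q_Y). Setting ∂π_Y/∂q_Y = 0: 81 - 3q_Y - (3/2)(q_Z) = 0.
Zephyr's first-order condition: 85 - 3q_Z - (3/2)(q_Y) = 0.
Rearranging gives the reaction functions q_Y = (81 - (3/2)q_Z)/3 and q_Z = (85 - (3/2)q_Y)/3.
Solving the pair: q_Y = 154/9, q_Z = 178/9.
Price P = 109 - (3/2)·(332/9) = 161/3.
Yarrow's profit: (161/3 - 28)·(154/9) = 439.1852.

439.19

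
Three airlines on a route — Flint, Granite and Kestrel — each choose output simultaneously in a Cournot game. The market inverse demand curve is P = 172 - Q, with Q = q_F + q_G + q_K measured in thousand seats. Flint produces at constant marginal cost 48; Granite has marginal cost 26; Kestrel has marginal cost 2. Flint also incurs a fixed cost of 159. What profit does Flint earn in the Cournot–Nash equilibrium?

Flint's profit: π_F = (172 - Q)q_F - (48q_F). Setting ∂π_F/∂q_F = 0: 124 - 2q_F - (q_G + q_K) = 0.
Granite's first-order condition: 146 - 2q_G - (q_F + q_K) = 0.
Kestrel's first-order condition: 170 - 2q_K - (q_F + q_G) = 0.
Adding the 3 conditions: 440 − 2Q − 2Q = 0, i.e. Q = 110.
Back-substituting: q_F = (124 − 110) = 14, q_G = (146 − 110) = 36, q_K = (170 − 110) = 60.
Price P = 172 - 110 = 62.
Flint's profit: (62 - 48)·14 - 159 = 37.

37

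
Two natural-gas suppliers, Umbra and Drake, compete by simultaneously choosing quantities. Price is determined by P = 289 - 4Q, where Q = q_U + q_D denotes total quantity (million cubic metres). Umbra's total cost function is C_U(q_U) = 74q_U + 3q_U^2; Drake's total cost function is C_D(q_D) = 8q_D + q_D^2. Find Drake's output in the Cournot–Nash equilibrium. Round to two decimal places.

24.79

Umbra's profit: π_U = (289 - 4Q)q_U - (74q_U + 3q_U²). Setting ∂π_U/∂q_U = 0: 215 - 14q_U - 4(q_D) = 0.
Drake's profit: π_D = (289 - 4Q)q_D - (8q_D + q_D²). Setting ∂π_D/∂q_D = 0: 281 - 10q_D - 4(q_U) = 0.
So q_U = (215 - 4q_D)/14 and q_D = (281 - 4q_U)/10.
Solving the pair: q_U = 513/62, q_D = 1537/62.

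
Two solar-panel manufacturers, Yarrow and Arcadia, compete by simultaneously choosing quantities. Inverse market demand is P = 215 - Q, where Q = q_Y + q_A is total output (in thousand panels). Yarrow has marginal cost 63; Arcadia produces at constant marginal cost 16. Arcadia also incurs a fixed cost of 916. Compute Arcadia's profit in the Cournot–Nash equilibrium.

5808

Yarrow's profit: π_Y = (215 - Q)q_Y - (63q_Y). Setting ∂π_Y/∂q_Y = 0: 152 - 2q_Y - (q_A) = 0.
Arcadia's first-order condition: 199 - 2q_A - (q_Y) = 0.
So q_Y = (152 - q_A)/2 and q_A = (199 - q_Y)/2.
Substituting one into the other gives q_Y = 35 and q_A = 82.
Price P = 215 - 117 = 98.
Arcadia's profit: (98 - 16)·82 - 916 = 5808.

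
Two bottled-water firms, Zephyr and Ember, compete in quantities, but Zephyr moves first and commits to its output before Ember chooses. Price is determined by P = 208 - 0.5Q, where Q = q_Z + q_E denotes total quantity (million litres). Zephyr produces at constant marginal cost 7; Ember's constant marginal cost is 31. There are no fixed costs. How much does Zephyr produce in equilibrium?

225

The follower Ember best-responds to any q_Z: π_E = (208 - 0.5Q)q_E - 31q_E.
Setting the follower's marginal profit to zero, 177 - (1/2)q_Z - q_E = 0, i.e. q_E = (177 - (1/2)q_Z).
The leader anticipates this reaction. Substituting into P = 208 - 0.5Q gives P = 239/2 - (1/4)q_Z, so π_Z = (239/2 - (1/4)q_Z)q_Z - 7q_Z.
Leader FOC: 225/2 - (1/2)q_Z = 0, so q_Z = 225.
Then q_E = (177 - (1/2)·225) = 129/2.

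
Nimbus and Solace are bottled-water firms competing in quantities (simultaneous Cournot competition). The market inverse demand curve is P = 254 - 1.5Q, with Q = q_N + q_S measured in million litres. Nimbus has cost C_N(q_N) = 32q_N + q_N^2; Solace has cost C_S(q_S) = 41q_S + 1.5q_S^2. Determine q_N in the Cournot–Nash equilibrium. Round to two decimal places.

Nimbus's profit: π_N = (254 - 1.5Q)q_N - (32q_N + q_N²). Setting ∂π_N/∂q_N = 0: 222 - 5q_N - (3/2)(q_S) = 0.
Solace's profit: π_S = (254 - 1.5Q)q_S - (41q_S + (3/2)q_S²). Setting ∂π_S/∂q_S = 0: 213 - 6q_S - (3/2)(q_N) = 0.
So q_N = (222 - (3/2)q_S)/5 and q_S = (213 - (3/2)q_N)/6.
Solving the pair: q_N = 1350/37, q_S = 976/37.

36.49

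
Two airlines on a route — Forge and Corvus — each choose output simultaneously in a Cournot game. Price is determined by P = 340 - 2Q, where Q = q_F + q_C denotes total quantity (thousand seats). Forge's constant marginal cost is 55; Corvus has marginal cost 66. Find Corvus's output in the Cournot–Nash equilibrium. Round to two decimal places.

43.83

Forge's profit: π_F = (340 - 2Q)q_F - (55q_F). Setting ∂π_F/∂q_F = 0: 285 - 4q_F - 2(q_C) = 0.
Corvus's first-order condition: 274 - 4q_C - 2(q_F) = 0.
So q_F = (285 - 2q_C)/4 and q_C = (274 - 2q_F)/4.
Substituting one into the other gives q_F = 148/3 and q_C = 263/6.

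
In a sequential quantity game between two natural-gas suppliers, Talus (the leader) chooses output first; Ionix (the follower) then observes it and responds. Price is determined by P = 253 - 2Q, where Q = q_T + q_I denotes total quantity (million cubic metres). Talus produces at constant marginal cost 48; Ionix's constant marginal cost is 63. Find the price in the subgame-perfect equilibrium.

103

Solve by backward induction. Given q_T, the follower Ionix maximises π_I = (253 - 2q_T - 2q_I)q_I - 63q_I.
∂π_I/∂q_I = 190 - 2q_T - 4q_I = 0 gives the reaction function q_I = (190 - 2q_T)/4.
The leader anticipates this reaction. Substituting into P = 253 - 2Q gives P = 158 - q_T, so π_T = (158 - q_T)q_T - 48q_T.
Leader FOC: 110 - 2q_T = 0, so q_T = 55.
Then q_I = (190 - 2·55)/4 = 20.
Total output Q = 75, so price P = 253 - 2·75 = 103.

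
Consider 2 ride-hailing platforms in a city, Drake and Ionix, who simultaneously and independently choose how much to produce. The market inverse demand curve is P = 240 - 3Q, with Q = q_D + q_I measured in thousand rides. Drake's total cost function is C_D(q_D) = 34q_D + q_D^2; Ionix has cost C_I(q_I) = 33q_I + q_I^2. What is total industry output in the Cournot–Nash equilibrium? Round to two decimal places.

Drake's profit: π_D = (240 - 3Q)q_D - (34q_D + q_D²). Setting ∂π_D/∂q_D = 0: 206 - 8q_D - 3(q_I) = 0.
Ionix's profit: π_I = (240 - 3Q)q_I - (33q_I + q_I²). Setting ∂π_I/∂q_I = 0: 207 - 8q_I - 3(q_D) = 0.
Rearranging gives the reaction functions q_D = (206 - 3q_I)/8 and q_I = (207 - 3q_D)/8.
Solving the pair: q_D = 1027/55, q_I = 1038/55.
Total output Q = 1027/55 + 1038/55 = 413/11.

37.55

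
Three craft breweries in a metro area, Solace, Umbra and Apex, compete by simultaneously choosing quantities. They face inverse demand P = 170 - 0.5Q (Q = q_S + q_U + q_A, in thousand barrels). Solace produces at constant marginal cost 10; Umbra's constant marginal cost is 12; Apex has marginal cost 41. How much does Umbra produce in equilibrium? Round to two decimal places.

92.50

Solace's profit: π_S = (170 - 0.5Q)q_S - (10q_S). Setting ∂π_S/∂q_S = 0: 160 - q_S - (1/2)(q_U + q_A) = 0.
Umbra's first-order condition: 158 - q_U - (1/2)(q_S + q_A) = 0.
Apex's first-order condition: 129 - q_A - (1/2)(q_S + q_U) = 0.
Adding the 3 first-order conditions: 447 − 2Q = 0, so Q = 447/2.
Back-substituting: q_S = (160 − 447/4)/(1/2) = 193/2, q_U = (158 − 447/4)/(1/2) = 185/2, q_A = (129 − 447/4)/(1/2) = 69/2.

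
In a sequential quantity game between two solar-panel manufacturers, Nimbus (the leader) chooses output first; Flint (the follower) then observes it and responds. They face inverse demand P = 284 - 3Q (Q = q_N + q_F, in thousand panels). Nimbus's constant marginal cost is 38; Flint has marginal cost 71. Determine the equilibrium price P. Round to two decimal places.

107.75

The follower Flint best-responds to any q_N: π_F = (284 - 3Q)q_F - 71q_F.
Setting the follower's marginal profit to zero, 213 - 3q_N - 6q_F = 0, i.e. q_F = (213 - 3q_N)/6.
Nimbus substitutes q_F(q_N) into its own profit: π_N = q_N(284 - 3q_N - (213 - 3q_N)/2) - 38q_N = (355/2 - (3/2)q_N)q_N - 38q_N.
Leader FOC: 279/2 - 3q_N = 0, so q_N = 93/2.
Then q_F = (213 - 3·(93/2))/6 = 49/4.
Total output Q = 235/4, so price P = 284 - 3·(235/4) = 431/4.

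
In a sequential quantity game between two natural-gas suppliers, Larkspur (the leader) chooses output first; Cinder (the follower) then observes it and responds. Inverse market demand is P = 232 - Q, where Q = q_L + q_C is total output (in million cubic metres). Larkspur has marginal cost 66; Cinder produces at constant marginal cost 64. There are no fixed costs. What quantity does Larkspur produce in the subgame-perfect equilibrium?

82

Solve by backward induction. Given q_L, the follower Cinder maximises π_C = (232 - q_L - q_C)q_C - 64q_C.
∂π_C/∂q_C = 168 - q_L - 2q_C = 0 gives the reaction function q_C = (168 - q_L)/2.
The leader anticipates this reaction. Substituting into P = 232 - Q gives P = 148 - (1/2)q_L, so π_L = (148 - (1/2)q_L)q_L - 66q_L.
Leader FOC: 82 - q_L = 0, so q_L = 82.
Then q_C = (168 - 82)/2 = 43.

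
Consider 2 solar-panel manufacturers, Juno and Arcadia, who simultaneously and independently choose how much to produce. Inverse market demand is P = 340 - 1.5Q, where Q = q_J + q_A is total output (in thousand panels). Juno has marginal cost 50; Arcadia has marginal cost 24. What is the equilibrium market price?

Juno's profit: π_J = (340 - 1.5Q)q_J - (50q_J). Setting ∂π_J/∂q_J = 0: 290 - 3q_J - (3/2)(q_A) = 0.
Arcadia's profit: π_A = (340 - 1.5Q)q_A - (24q_A). Setting ∂π_A/∂q_A = 0: 316 - 3q_A - (3/2)(q_J) = 0.
Best responses: q_J = (290 - (3/2)q_A)/3, q_A = (316 - (3/2)q_J)/3.
Solving the pair: q_J = 176/3, q_A = 76.
Total output Q = 404/3, so price P = 340 - (3/2)·(404/3) = 138.

138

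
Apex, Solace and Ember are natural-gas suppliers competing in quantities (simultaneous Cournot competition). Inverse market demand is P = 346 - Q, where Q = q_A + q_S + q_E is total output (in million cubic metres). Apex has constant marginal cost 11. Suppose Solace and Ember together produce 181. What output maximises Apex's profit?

With rivals' combined output fixed at 181, Apex's profit is π_A = (346 - 181 - q_A)q_A - (11q_A) = (165 - q_A)q_A - (11q_A).
∂π_A/∂q_A = 154 - 2q_A = 0, so q_A = 77.

77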